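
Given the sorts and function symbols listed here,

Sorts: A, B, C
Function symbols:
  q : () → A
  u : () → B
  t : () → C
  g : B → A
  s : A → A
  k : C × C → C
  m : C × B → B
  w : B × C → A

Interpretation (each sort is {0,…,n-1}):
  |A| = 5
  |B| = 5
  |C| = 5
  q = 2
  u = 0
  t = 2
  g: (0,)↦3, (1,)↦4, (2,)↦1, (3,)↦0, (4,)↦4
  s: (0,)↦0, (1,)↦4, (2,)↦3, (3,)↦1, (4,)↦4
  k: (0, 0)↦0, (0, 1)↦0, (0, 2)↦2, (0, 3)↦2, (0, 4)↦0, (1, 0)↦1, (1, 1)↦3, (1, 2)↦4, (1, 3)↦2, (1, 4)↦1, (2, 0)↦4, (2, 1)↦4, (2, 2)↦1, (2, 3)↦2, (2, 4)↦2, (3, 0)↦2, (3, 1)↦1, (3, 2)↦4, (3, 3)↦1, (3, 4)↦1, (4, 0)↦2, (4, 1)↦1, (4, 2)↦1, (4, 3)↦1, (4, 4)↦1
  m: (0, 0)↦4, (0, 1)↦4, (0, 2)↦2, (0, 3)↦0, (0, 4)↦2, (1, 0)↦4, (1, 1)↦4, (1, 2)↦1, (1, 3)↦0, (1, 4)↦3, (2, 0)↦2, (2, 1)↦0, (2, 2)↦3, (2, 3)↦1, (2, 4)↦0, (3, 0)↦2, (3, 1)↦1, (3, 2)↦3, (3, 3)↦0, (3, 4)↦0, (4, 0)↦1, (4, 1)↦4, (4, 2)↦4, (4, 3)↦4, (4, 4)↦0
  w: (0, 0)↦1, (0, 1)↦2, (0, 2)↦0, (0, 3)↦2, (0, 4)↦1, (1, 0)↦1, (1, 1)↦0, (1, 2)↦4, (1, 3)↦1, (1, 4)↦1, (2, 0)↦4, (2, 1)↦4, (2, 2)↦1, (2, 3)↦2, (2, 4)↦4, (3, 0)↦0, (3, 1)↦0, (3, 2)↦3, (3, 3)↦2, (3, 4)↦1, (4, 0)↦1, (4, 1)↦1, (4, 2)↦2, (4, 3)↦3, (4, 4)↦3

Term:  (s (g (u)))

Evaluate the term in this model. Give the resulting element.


  u = 0
  (g (u)) = g(0,) = 3
  (s (g (u))) = s(3,) = 1

value = 1


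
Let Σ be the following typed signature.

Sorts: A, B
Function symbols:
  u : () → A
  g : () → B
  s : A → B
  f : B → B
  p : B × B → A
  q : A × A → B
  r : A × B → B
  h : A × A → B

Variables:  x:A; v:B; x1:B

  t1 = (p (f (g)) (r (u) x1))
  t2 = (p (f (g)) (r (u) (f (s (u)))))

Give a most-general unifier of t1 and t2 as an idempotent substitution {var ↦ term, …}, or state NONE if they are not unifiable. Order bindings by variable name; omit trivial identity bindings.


{x1 ↦ (f (s (u)))}


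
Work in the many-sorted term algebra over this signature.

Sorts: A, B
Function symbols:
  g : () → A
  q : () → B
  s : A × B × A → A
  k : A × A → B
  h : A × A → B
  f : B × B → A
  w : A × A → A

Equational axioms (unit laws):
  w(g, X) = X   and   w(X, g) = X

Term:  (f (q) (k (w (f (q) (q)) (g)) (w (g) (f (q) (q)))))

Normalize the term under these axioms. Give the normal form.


1. (f (q) (k (w (f (q) (q)) (g)) (w (g) (f (q) (q)))))  →  (f (q) (k (f (q) (q)) (w (g) (f (q) (q)))))
2. (f (q) (k (f (q) (q)) (w (g) (f (q) (q)))))  →  (f (q) (k (f (q) (q)) (f (q) (q))))

normal form = (f (q) (k (f (q) (q)) (f (q) (q))))


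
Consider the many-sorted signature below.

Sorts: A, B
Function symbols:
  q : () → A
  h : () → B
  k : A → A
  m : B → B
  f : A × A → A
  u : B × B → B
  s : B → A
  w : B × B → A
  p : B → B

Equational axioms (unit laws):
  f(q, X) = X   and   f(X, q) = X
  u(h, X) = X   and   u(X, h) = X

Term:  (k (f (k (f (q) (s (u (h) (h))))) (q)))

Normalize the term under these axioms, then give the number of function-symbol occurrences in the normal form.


1. (k (f (k (f (q) (s (u (h) (h))))) (q)))  →  (k (k (f (q) (s (u (h) (h))))))
2. (k (k (f (q) (s (u (h) (h))))))  →  (k (k (s (u (h) (h)))))
3. (k (k (s (u (h) (h)))))  →  (k (k (s (h))))
normal form: (k (k (s (h))))

size = 4


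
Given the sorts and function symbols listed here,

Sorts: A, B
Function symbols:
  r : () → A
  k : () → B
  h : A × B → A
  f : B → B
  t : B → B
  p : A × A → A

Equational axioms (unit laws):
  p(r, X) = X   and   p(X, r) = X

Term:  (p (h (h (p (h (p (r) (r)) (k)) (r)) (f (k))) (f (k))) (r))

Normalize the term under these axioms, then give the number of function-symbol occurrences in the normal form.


1. (p (h (h (p (h (p (r) (r)) (k)) (r)) (f (k))) (f (k))) (r))  →  (h (h (p (h (p (r) (r)) (k)) (r)) (f (k))) (f (k)))
2. (h (h (p (h (p (r) (r)) (k)) (r)) (f (k))) (f (k)))  →  (h (h (h (p (r) (r)) (k)) (f (k))) (f (k)))
3. (h (h (h (p (r) (r)) (k)) (f (k))) (f (k)))  →  (h (h (h (r) (k)) (f (k))) (f (k)))
normal form: (h (h (h (r) (k)) (f (k))) (f (k)))

size = 9


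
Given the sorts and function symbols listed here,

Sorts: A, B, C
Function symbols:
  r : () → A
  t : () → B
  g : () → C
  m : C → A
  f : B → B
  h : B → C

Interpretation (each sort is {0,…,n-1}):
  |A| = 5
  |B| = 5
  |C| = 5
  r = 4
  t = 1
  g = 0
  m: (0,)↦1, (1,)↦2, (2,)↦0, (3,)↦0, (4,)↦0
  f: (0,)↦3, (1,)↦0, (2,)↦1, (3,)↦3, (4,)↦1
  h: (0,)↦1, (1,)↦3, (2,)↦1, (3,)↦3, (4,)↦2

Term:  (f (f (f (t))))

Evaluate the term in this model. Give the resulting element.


value = 3

  t = 1
  (f (t)) = f(1,) = 0
  (f (f (t))) = f(0,) = 3
  (f (f (f (t)))) = f(3,) = 3


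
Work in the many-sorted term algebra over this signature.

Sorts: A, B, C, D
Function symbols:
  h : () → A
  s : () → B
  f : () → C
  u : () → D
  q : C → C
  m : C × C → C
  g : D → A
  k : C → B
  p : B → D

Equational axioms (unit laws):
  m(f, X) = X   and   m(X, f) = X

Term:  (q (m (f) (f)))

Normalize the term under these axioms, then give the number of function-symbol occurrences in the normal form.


size = 2

1. (q (m (f) (f)))  →  (q (f))
normal form: (q (f))


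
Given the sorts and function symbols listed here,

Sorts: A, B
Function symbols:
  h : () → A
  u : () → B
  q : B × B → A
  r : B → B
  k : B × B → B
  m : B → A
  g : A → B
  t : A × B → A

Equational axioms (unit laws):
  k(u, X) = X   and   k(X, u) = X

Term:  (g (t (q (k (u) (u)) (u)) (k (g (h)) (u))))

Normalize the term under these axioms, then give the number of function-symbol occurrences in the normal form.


1. (g (t (q (k (u) (u)) (u)) (k (g (h)) (u))))  →  (g (t (q (u) (u)) (k (g (h)) (u))))
2. (g (t (q (u) (u)) (k (g (h)) (u))))  →  (g (t (q (u) (u)) (g (h))))
normal form: (g (t (q (u) (u)) (g (h))))

size = 7


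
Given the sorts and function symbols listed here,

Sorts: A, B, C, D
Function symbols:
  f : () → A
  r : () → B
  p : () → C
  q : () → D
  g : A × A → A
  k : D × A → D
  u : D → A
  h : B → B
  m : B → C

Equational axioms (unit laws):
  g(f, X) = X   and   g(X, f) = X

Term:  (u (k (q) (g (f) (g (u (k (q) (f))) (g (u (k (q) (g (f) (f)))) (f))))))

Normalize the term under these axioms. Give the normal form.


1. (u (k (q) (g (f) (g (u (k (q) (f))) (g (u (k (q) (g (f) (f)))) (f))))))  →  (u (k (q) (g (u (k (q) (f))) (g (u (k (q) (g (f) (f)))) (f)))))
2. (u (k (q) (g (u (k (q) (f))) (g (u (k (q) (g (f) (f)))) (f)))))  →  (u (k (q) (g (u (k (q) (f))) (u (k (q) (g (f) (f)))))))
3. (u (k (q) (g (u (k (q) (f))) (u (k (q) (g (f) (f)))))))  →  (u (k (q) (g (u (k (q) (f))) (u (k (q) (f))))))

normal form = (u (k (q) (g (u (k (q) (f))) (u (k (q) (f))))))


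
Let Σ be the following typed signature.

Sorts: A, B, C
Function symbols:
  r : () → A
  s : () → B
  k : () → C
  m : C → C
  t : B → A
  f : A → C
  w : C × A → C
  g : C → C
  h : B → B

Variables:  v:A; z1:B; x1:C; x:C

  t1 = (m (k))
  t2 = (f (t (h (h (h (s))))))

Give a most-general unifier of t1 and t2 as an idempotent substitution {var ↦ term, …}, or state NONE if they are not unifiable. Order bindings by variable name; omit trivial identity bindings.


NONE (not unifiable)

head clash or occurs-check failure — not unifiable


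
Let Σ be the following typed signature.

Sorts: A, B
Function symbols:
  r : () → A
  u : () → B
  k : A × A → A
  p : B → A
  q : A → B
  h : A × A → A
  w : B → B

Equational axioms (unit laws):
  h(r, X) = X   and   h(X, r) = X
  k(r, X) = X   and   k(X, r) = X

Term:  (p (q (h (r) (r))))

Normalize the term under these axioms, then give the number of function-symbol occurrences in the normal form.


size = 3

1. (p (q (h (r) (r))))  →  (p (q (r)))
normal form: (p (q (r)))


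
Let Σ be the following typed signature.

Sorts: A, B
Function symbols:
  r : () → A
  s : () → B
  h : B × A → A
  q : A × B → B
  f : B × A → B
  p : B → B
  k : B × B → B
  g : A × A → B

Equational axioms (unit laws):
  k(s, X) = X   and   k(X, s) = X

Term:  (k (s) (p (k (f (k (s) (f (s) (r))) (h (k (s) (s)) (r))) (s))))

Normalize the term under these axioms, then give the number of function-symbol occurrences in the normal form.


size = 8

1. (k (s) (p (k (f (k (s) (f (s) (r))) (h (k (s) (s)) (r))) (s))))  →  (p (k (f (k (s) (f (s) (r))) (h (k (s) (s)) (r))) (s)))
2. (p (k (f (k (s) (f (s) (r))) (h (k (s) (s)) (r))) (s)))  →  (p (f (k (s) (f (s) (r))) (h (k (s) (s)) (r))))
3. (p (f (k (s) (f (s) (r))) (h (k (s) (s)) (r))))  →  (p (f (f (s) (r)) (h (k (s) (s)) (r))))
4. (p (f (f (s) (r)) (h (k (s) (s)) (r))))  →  (p (f (f (s) (r)) (h (s) (r))))
normal form: (p (f (f (s) (r)) (h (s) (r))))


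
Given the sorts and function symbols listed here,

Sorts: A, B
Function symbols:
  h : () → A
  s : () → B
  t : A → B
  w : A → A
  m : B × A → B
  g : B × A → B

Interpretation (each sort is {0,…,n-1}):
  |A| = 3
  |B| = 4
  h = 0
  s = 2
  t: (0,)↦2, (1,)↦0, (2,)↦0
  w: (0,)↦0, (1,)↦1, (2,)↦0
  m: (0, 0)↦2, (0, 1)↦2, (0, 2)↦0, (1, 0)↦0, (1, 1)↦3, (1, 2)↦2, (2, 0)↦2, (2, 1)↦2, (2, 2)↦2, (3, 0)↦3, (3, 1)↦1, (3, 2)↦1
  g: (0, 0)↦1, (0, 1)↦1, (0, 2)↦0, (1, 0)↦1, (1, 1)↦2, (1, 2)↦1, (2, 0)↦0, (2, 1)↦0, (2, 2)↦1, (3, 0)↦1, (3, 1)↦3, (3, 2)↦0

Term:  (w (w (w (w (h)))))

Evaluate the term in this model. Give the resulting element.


value = 0

  h = 0
  (w (h)) = w(0,) = 0
  (w (w (h))) = w(0,) = 0
  (w (w (w (h)))) = w(0,) = 0
  (w (w (w (w (h))))) = w(0,) = 0


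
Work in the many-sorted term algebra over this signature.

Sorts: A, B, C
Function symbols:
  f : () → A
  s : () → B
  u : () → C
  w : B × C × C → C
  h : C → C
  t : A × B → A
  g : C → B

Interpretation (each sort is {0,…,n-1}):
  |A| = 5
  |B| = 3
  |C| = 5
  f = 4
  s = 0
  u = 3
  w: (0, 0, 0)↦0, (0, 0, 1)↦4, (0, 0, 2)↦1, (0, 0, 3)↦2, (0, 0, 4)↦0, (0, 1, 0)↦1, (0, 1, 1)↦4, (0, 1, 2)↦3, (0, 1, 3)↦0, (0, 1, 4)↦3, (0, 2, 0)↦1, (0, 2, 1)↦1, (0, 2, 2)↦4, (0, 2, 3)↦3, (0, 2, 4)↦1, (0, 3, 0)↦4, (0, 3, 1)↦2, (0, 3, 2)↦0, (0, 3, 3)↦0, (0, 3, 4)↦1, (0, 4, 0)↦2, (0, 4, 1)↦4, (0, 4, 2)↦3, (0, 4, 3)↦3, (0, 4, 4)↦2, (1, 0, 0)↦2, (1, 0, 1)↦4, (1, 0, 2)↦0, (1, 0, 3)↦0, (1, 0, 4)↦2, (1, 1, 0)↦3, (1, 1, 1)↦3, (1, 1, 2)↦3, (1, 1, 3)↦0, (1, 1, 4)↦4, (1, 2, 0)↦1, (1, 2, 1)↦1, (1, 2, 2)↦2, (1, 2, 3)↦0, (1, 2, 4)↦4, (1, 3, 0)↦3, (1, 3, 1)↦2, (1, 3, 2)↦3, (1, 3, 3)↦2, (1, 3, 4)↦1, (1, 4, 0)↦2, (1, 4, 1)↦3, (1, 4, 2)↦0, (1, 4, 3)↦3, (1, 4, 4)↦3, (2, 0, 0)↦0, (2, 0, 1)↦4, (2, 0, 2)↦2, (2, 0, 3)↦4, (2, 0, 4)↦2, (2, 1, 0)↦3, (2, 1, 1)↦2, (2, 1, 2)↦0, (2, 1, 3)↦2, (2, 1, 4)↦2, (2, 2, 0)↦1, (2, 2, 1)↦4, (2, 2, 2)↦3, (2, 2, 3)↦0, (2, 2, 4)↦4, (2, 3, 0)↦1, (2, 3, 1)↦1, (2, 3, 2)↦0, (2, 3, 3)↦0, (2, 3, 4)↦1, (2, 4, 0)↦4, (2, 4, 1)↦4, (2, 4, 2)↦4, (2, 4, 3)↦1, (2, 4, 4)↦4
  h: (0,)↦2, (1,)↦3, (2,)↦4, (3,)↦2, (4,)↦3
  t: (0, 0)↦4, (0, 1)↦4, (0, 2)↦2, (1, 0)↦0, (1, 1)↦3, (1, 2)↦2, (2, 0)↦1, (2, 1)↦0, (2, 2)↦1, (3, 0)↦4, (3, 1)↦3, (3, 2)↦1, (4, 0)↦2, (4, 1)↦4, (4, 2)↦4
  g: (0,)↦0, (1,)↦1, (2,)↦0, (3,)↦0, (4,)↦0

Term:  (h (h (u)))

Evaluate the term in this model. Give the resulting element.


value = 4

  u = 3
  (h (u)) = h(3,) = 2
  (h (h (u))) = h(2,) = 4


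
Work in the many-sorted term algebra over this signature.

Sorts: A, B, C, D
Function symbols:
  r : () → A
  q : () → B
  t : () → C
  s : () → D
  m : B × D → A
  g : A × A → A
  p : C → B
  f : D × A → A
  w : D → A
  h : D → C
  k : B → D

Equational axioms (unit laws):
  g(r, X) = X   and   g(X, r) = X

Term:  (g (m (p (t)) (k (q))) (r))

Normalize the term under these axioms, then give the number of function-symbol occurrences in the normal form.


size = 5

1. (g (m (p (t)) (k (q))) (r))  →  (m (p (t)) (k (q)))
normal form: (m (p (t)) (k (q)))


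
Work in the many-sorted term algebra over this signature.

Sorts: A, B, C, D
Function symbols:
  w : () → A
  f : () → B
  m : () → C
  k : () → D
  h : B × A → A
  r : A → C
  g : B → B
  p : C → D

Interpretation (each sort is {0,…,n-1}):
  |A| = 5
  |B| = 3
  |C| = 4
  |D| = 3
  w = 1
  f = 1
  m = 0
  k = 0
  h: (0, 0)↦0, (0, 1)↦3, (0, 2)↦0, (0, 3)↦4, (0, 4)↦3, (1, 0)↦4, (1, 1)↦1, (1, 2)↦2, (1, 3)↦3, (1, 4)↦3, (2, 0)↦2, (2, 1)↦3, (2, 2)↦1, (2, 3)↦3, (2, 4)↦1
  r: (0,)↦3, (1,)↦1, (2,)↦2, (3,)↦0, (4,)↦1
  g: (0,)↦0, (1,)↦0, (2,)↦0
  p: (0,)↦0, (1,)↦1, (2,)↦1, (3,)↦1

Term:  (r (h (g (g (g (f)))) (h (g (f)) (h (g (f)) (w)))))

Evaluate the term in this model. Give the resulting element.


  f = 1
  (g (f)) = g(1,) = 0
  (g (g (f))) = g(0,) = 0
  (g (g (g (f)))) = g(0,) = 0
  f = 1
  (g (f)) = g(1,) = 0
  f = 1
  (g (f)) = g(1,) = 0
  w = 1
  (h (g (f)) (w)) = h(0, 1) = 3
  (h (g (f)) (h (g (f)) (w))) = h(0, 3) = 4
  (h (g (g (g (f)))) (h (g (f)) (h (g (f)) (w)))) = h(0, 4) = 3
  (r (h (g (g (g (f)))) (h (g (f)) (h (g (f)) (w))))) = r(3,) = 0

value = 0


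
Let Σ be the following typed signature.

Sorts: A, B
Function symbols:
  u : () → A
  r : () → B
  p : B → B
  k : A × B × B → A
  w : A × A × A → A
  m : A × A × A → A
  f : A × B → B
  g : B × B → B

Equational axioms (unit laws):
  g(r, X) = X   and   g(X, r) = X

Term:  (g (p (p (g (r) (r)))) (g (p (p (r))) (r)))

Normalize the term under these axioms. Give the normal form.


1. (g (p (p (g (r) (r)))) (g (p (p (r))) (r)))  →  (g (p (p (r))) (g (p (p (r))) (r)))
2. (g (p (p (r))) (g (p (p (r))) (r)))  →  (g (p (p (r))) (p (p (r))))

normal form = (g (p (p (r))) (p (p (r))))


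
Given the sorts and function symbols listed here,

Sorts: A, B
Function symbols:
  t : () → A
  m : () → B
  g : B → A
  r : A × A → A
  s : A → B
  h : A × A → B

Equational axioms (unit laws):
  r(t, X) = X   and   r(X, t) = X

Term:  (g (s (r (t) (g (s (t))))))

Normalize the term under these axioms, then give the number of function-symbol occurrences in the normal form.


size = 5

1. (g (s (r (t) (g (s (t))))))  →  (g (s (g (s (t)))))
normal form: (g (s (g (s (t)))))


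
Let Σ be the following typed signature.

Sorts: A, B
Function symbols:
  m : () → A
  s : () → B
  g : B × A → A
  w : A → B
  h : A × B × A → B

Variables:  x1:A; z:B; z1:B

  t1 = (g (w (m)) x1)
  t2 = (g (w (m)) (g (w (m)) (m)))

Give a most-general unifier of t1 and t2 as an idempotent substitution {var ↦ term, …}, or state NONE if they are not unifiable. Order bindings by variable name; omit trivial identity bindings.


{x1 ↦ (g (w (m)) (m))}


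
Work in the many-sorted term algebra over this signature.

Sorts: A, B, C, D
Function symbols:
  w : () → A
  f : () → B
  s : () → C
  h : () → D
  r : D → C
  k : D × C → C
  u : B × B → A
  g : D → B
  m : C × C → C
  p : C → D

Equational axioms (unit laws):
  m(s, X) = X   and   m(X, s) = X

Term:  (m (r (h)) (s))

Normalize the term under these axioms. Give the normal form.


normal form = (r (h))

1. (m (r (h)) (s))  →  (r (h))


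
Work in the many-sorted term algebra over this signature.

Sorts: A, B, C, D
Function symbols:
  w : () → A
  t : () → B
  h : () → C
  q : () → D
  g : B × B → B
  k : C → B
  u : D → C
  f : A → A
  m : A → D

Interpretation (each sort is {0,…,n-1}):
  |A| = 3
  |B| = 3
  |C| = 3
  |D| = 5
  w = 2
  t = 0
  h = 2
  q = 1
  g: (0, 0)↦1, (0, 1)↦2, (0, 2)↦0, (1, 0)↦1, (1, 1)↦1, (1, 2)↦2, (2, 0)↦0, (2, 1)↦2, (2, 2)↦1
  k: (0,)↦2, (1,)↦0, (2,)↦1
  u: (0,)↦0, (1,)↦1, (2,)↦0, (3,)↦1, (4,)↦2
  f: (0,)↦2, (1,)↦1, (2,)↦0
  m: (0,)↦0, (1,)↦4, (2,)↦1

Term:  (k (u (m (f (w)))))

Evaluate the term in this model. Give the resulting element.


value = 2

  w = 2
  (f (w)) = f(2,) = 0
  (m (f (w))) = m(0,) = 0
  (u (m (f (w)))) = u(0,) = 0
  (k (u (m (f (w))))) = k(0,) = 2


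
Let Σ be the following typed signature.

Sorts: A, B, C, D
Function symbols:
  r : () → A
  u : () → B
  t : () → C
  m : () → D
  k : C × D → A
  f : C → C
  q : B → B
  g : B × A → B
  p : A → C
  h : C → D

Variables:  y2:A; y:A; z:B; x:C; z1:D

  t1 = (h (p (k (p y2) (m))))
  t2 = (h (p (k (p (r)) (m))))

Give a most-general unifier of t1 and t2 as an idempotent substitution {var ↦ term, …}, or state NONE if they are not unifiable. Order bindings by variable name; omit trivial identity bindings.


{y2 ↦ (r)}


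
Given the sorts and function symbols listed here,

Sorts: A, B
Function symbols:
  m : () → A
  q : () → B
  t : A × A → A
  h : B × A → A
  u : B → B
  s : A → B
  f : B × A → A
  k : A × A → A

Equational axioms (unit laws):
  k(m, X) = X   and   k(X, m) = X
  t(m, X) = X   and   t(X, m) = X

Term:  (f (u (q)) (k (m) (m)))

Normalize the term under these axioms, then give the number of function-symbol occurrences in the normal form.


size = 4

1. (f (u (q)) (k (m) (m)))  →  (f (u (q)) (m))
normal form: (f (u (q)) (m))


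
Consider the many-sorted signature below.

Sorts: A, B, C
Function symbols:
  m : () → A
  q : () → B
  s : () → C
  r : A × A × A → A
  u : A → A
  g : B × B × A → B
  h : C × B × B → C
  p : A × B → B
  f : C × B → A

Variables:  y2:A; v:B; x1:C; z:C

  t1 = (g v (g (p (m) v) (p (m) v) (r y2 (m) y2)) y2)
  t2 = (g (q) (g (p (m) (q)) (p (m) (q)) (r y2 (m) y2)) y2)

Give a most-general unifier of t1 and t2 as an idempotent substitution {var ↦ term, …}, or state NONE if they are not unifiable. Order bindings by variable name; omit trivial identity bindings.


{v ↦ (q)}


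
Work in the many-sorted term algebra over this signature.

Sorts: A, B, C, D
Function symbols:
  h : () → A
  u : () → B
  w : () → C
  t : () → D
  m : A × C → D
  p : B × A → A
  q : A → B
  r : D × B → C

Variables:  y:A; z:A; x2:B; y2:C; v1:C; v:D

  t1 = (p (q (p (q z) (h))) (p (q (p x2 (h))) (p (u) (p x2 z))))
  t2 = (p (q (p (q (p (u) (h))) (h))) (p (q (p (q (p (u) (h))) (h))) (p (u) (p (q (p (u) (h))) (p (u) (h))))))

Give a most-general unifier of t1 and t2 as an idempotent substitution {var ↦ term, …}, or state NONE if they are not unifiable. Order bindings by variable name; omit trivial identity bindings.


{x2 ↦ (q (p (u) (h))), z ↦ (p (u) (h))}


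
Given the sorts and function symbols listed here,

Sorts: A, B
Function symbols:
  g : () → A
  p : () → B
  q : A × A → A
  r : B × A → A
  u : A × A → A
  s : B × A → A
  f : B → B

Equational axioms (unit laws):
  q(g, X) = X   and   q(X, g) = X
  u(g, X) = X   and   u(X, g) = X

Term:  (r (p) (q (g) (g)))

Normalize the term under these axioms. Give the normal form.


normal form = (r (p) (g))

1. (r (p) (q (g) (g)))  →  (r (p) (g))


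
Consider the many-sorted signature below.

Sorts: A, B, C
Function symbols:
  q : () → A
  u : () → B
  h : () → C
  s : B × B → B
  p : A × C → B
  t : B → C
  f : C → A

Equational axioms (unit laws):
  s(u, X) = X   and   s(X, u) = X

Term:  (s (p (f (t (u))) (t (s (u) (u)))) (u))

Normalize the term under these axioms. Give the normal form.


1. (s (p (f (t (u))) (t (s (u) (u)))) (u))  →  (p (f (t (u))) (t (s (u) (u))))
2. (p (f (t (u))) (t (s (u) (u))))  →  (p (f (t (u))) (t (u)))

normal form = (p (f (t (u))) (t (u)))


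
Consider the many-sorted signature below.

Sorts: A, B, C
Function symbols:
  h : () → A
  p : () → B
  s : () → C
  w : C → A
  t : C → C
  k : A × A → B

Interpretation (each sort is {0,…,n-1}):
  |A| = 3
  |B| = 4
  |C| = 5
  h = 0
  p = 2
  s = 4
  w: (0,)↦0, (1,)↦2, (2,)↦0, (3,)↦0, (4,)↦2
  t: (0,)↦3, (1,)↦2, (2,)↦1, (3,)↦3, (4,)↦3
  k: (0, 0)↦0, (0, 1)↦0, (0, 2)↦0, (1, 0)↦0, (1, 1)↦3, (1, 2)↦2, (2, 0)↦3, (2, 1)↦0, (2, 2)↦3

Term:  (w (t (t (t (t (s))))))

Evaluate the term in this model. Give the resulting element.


  s = 4
  (t (s)) = t(4,) = 3
  (t (t (s))) = t(3,) = 3
  (t (t (t (s)))) = t(3,) = 3
  (t (t (t (t (s))))) = t(3,) = 3
  (w (t (t (t (t (s)))))) = w(3,) = 0

value = 0


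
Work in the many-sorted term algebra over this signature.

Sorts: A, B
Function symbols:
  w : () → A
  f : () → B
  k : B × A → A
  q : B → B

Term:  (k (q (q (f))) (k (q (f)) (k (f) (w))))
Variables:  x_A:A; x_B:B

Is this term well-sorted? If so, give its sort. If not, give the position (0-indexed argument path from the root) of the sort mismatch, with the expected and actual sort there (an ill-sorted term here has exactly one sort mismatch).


well-sorted; sort = A

      (f) : B
    (q (f)) : B
  (q (q (f))) : B
      (f) : B
    (q (f)) : B
      (f) : B
      (w) : A
    (k (f) (w)) : A
  (k (q (f)) (k (f) (w))) : A
(k (q (q (f))) (k (q (f)) (k (f) (w)))) : A


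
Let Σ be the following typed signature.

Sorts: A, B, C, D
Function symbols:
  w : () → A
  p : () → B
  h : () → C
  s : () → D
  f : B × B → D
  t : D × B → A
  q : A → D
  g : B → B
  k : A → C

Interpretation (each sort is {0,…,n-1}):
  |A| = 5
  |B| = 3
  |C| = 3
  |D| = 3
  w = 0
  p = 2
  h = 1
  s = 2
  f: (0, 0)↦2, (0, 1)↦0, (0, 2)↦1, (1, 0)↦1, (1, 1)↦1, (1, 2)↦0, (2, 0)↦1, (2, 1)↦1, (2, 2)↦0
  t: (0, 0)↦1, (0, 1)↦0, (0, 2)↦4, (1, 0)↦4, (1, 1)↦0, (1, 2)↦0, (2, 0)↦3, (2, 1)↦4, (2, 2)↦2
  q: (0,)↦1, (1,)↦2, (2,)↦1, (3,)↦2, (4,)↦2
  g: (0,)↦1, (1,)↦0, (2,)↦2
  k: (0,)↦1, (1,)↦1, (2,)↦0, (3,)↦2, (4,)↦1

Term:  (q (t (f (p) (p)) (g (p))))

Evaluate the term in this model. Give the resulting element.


value = 2

  p = 2
  p = 2
  (f (p) (p)) = f(2, 2) = 0
  p = 2
  (g (p)) = g(2,) = 2
  (t (f (p) (p)) (g (p))) = t(0, 2) = 4
  (q (t (f (p) (p)) (g (p)))) = q(4,) = 2


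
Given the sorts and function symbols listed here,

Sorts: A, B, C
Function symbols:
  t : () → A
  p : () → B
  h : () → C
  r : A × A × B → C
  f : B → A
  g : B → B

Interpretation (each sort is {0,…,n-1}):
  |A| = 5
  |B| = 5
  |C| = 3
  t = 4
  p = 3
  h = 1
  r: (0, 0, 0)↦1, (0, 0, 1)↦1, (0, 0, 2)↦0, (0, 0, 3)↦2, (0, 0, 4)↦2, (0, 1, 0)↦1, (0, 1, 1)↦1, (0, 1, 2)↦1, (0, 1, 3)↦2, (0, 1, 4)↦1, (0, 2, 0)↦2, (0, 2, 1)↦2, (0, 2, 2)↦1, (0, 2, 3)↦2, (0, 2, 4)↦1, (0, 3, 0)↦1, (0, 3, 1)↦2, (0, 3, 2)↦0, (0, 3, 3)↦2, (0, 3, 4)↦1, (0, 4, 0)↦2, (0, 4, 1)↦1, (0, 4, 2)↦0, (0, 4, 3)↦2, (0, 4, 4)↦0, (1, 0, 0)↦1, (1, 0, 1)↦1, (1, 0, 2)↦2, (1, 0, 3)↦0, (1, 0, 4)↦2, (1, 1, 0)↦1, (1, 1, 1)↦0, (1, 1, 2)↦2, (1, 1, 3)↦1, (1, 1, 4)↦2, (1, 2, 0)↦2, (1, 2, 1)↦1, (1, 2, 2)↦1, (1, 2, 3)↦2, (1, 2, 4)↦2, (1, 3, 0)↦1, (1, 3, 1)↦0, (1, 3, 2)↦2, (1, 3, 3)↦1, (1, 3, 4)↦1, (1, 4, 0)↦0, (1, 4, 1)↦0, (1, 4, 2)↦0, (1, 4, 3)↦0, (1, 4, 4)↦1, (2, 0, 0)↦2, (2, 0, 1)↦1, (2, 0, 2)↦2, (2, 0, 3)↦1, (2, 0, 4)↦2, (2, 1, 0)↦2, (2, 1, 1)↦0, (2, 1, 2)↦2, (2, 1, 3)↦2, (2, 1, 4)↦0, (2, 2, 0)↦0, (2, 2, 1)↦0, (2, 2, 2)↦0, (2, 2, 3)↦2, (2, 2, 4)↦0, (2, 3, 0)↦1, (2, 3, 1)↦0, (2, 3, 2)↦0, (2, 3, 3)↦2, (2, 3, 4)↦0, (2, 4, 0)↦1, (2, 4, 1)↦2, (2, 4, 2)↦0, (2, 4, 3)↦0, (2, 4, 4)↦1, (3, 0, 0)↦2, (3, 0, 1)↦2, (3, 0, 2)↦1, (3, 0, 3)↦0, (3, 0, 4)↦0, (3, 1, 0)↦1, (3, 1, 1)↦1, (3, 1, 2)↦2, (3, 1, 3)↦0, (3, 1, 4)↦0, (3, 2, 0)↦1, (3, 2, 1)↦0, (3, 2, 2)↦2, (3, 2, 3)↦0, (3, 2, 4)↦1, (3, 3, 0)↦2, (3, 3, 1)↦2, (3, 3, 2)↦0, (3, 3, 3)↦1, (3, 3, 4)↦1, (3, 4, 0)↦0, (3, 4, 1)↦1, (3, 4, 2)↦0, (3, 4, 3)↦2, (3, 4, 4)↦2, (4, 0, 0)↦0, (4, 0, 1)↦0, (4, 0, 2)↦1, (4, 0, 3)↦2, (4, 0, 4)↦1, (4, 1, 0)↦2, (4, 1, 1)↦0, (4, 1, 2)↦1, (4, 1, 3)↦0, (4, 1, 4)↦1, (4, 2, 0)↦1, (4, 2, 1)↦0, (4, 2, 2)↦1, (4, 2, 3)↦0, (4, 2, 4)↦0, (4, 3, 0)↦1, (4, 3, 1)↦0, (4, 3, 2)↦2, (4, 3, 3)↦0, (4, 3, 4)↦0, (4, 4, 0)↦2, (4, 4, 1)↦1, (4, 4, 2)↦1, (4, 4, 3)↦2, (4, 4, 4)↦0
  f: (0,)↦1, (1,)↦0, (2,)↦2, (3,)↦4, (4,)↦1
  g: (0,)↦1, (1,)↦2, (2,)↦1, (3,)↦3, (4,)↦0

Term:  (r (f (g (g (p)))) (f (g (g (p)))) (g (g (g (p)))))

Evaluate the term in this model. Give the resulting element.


value = 2

  p = 3
  (g (p)) = g(3,) = 3
  (g (g (p))) = g(3,) = 3
  (f (g (g (p)))) = f(3,) = 4
  p = 3
  (g (p)) = g(3,) = 3
  (g (g (p))) = g(3,) = 3
  (f (g (g (p)))) = f(3,) = 4
  p = 3
  (g (p)) = g(3,) = 3
  (g (g (p))) = g(3,) = 3
  (g (g (g (p)))) = g(3,) = 3
  (r (f (g (g (p)))) (f (g (g (p)))) (g (g (g (p))))) = r(4, 4, 3) = 2


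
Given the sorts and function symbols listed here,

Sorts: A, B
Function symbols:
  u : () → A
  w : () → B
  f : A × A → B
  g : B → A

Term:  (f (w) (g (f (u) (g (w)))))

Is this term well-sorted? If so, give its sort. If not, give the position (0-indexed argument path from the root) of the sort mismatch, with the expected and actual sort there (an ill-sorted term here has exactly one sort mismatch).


ill-sorted at position [0]: expected A, got B

  (w) : B
      (u) : A
        (w) : B
      (g (w)) : A
    (f (u) (g (w))) : B
  (g (f (u) (g (w)))) : A
(f (w) (g (f (u) (g (w))))) : ✗ arg 0 at [0] has sort B, expected A


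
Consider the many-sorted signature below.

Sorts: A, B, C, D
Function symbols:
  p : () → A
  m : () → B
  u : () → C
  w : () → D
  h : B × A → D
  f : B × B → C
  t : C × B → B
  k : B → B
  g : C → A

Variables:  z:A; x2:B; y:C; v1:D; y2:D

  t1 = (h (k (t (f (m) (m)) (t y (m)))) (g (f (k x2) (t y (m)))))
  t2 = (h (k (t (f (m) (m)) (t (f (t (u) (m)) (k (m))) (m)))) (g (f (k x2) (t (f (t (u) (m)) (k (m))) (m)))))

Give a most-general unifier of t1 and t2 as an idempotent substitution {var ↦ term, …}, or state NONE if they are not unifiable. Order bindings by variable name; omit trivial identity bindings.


{y ↦ (f (t (u) (m)) (k (m)))}


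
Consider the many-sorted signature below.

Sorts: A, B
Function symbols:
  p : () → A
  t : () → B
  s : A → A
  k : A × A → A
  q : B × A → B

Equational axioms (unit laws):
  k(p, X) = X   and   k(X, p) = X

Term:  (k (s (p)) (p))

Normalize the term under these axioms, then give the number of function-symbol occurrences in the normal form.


size = 2

1. (k (s (p)) (p))  →  (s (p))
normal form: (s (p))


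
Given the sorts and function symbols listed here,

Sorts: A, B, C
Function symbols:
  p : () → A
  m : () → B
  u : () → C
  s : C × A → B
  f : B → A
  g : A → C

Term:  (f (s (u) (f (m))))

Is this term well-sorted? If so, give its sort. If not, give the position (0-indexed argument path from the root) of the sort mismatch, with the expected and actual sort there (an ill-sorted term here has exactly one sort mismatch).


well-sorted; sort = A

    (u) : C
      (m) : B
    (f (m)) : A
  (s (u) (f (m))) : B
(f (s (u) (f (m)))) : A


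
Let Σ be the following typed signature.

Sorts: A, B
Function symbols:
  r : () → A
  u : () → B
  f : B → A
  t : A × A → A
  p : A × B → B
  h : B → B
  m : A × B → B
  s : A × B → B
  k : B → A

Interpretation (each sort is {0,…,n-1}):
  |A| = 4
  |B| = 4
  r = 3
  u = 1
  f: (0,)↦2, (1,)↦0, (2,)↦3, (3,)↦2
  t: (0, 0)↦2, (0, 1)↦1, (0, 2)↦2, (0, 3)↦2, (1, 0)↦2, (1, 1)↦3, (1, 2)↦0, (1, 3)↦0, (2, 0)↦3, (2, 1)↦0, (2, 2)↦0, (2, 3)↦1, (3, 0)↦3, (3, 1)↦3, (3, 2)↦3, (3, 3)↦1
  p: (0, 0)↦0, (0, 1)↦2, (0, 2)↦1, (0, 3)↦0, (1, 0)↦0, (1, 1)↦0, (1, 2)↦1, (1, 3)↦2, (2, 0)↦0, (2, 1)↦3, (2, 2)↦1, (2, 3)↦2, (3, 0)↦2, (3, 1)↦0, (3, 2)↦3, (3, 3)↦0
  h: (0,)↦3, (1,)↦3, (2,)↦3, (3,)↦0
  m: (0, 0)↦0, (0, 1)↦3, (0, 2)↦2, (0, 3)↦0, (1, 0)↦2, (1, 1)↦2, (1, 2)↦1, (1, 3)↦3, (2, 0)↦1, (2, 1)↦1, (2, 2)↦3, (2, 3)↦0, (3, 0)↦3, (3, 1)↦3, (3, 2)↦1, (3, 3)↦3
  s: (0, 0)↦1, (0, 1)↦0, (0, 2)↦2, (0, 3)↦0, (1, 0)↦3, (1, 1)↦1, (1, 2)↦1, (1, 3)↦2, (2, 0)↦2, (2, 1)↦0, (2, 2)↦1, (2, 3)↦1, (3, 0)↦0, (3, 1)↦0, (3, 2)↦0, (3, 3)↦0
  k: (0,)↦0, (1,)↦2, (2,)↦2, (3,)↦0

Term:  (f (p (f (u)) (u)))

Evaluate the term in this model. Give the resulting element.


  u = 1
  (f (u)) = f(1,) = 0
  u = 1
  (p (f (u)) (u)) = p(0, 1) = 2
  (f (p (f (u)) (u))) = f(2,) = 3

value = 3


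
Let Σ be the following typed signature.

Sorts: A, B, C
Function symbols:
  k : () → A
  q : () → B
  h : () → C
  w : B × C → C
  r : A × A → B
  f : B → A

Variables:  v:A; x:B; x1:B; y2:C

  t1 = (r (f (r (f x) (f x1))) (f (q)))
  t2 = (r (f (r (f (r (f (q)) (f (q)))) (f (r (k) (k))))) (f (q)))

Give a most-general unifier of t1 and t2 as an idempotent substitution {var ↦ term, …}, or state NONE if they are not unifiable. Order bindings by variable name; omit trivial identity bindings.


{x ↦ (r (f (q)) (f (q))), x1 ↦ (r (k) (k))}


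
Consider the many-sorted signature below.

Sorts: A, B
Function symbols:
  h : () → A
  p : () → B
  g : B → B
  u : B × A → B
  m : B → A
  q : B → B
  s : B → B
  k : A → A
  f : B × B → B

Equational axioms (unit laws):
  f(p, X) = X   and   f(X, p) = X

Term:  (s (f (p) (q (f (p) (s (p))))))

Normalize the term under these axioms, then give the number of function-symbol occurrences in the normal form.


size = 4

1. (s (f (p) (q (f (p) (s (p))))))  →  (s (q (f (p) (s (p)))))
2. (s (q (f (p) (s (p)))))  →  (s (q (s (p))))
normal form: (s (q (s (p))))


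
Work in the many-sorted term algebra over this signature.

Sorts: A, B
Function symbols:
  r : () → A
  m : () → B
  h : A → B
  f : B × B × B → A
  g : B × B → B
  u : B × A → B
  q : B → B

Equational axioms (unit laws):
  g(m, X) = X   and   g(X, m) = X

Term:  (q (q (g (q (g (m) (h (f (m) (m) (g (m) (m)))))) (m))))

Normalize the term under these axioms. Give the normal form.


normal form = (q (q (q (h (f (m) (m) (m))))))

1. (q (q (g (q (g (m) (h (f (m) (m) (g (m) (m)))))) (m))))  →  (q (q (q (g (m) (h (f (m) (m) (g (m) (m))))))))
2. (q (q (q (g (m) (h (f (m) (m) (g (m) (m))))))))  →  (q (q (q (h (f (m) (m) (g (m) (m)))))))
3. (q (q (q (h (f (m) (m) (g (m) (m)))))))  →  (q (q (q (h (f (m) (m) (m))))))


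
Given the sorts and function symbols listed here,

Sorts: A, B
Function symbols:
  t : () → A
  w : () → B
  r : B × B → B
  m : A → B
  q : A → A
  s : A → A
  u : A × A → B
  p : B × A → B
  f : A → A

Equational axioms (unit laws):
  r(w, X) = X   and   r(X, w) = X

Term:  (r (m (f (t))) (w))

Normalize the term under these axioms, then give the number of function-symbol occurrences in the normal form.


size = 3

1. (r (m (f (t))) (w))  →  (m (f (t)))
normal form: (m (f (t)))


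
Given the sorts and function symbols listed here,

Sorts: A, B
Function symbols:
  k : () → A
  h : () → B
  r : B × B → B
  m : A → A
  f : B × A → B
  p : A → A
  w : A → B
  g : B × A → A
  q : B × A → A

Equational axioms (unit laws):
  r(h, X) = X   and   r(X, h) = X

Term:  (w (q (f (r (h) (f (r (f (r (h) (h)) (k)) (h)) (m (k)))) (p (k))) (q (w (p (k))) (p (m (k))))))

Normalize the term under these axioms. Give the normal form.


1. (w (q (f (r (h) (f (r (f (r (h) (h)) (k)) (h)) (m (k)))) (p (k))) (q (w (p (k))) (p (m (k))))))  →  (w (q (f (f (r (f (r (h) (h)) (k)) (h)) (m (k))) (p (k))) (q (w (p (k))) (p (m (k))))))
2. (w (q (f (f (r (f (r (h) (h)) (k)) (h)) (m (k))) (p (k))) (q (w (p (k))) (p (m (k))))))  →  (w (q (f (f (f (r (h) (h)) (k)) (m (k))) (p (k))) (q (w (p (k))) (p (m (k))))))
3. (w (q (f (f (f (r (h) (h)) (k)) (m (k))) (p (k))) (q (w (p (k))) (p (m (k))))))  →  (w (q (f (f (f (h) (k)) (m (k))) (p (k))) (q (w (p (k))) (p (m (k))))))

normal form = (w (q (f (f (f (h) (k)) (m (k))) (p (k))) (q (w (p (k))) (p (m (k))))))


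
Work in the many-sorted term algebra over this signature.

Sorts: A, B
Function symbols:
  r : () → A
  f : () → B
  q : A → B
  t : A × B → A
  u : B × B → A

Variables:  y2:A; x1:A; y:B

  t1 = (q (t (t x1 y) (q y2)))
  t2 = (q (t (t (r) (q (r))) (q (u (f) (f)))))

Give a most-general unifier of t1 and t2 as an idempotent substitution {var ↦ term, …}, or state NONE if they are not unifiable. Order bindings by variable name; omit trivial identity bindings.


{x1 ↦ (r), y ↦ (q (r)), y2 ↦ (u (f) (f))}


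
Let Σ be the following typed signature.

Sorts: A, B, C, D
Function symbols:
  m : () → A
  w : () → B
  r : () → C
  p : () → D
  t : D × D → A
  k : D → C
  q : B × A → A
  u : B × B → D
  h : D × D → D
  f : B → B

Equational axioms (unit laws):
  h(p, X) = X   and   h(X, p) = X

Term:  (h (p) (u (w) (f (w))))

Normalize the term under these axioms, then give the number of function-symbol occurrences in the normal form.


1. (h (p) (u (w) (f (w))))  →  (u (w) (f (w)))
normal form: (u (w) (f (w)))

size = 4


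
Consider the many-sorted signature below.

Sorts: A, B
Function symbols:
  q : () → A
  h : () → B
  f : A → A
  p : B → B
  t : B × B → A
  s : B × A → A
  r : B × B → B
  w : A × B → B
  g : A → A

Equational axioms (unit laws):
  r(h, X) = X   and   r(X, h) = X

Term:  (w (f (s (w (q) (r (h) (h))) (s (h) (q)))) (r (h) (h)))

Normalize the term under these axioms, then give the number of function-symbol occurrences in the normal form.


size = 10

1. (w (f (s (w (q) (r (h) (h))) (s (h) (q)))) (r (h) (h)))  →  (w (f (s (w (q) (h)) (s (h) (q)))) (r (h) (h)))
2. (w (f (s (w (q) (h)) (s (h) (q)))) (r (h) (h)))  →  (w (f (s (w (q) (h)) (s (h) (q)))) (h))
normal form: (w (f (s (w (q) (h)) (s (h) (q)))) (h))


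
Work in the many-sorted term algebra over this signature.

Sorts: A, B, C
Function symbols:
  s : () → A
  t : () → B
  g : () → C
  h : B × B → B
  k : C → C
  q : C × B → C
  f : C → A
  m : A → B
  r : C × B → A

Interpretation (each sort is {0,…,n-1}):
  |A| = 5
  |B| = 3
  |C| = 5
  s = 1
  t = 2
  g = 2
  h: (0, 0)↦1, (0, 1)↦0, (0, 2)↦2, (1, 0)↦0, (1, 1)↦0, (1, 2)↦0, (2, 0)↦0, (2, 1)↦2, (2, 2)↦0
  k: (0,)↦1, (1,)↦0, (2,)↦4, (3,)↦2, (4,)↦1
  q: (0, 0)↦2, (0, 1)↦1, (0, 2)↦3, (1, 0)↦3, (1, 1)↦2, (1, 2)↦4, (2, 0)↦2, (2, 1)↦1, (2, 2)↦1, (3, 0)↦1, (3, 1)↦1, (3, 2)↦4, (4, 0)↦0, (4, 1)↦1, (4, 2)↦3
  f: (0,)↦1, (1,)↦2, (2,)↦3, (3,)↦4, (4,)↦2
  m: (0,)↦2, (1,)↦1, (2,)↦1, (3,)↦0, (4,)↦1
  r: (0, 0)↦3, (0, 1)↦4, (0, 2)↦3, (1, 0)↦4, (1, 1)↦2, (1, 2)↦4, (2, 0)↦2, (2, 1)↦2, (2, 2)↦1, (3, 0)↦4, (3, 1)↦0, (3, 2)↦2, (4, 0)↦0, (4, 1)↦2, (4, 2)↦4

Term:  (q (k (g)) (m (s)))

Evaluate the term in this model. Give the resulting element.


value = 1

  g = 2
  (k (g)) = k(2,) = 4
  s = 1
  (m (s)) = m(1,) = 1
  (q (k (g)) (m (s))) = q(4, 1) = 1


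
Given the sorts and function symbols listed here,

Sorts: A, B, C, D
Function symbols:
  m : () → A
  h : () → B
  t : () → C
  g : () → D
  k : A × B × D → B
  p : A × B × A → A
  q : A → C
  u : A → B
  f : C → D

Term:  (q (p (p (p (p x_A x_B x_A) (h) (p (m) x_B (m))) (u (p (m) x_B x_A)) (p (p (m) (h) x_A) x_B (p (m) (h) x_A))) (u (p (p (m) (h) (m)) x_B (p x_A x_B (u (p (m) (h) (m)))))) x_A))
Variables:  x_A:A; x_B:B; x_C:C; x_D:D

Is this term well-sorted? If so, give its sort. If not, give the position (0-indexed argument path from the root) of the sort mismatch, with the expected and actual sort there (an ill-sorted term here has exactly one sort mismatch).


          x_A : A
          x_B : B
          x_A : A
        (p x_A x_B x_A) : A
        (h) : B
          (m) : A
          x_B : B
          (m) : A
        (p (m) x_B (m)) : A
      (p (p x_A x_B x_A) (h) (p (m) x_B (m))) : A
          (m) : A
          x_B : B
          x_A : A
        (p (m) x_B x_A) : A
      (u (p (m) x_B x_A)) : B
          (m) : A
          (h) : B
          x_A : A
        (p (m) (h) x_A) : A
        x_B : B
          (m) : A
          (h) : B
          x_A : A
        (p (m) (h) x_A) : A
      (p (p (m) (h) x_A) x_B (p (m) (h) x_A)) : A
    (p (p (p x_A x_B x_A) (h) (p (m) x_B (m))) (u (p (m) x_B x_A)) (p (p (m) (h) x_A) x_B (p (m) (h) x_A))) : A
          (m) : A
          (h) : B
          (m) : A
        (p (m) (h) (m)) : A
        x_B : B
          x_A : A
          x_B : B
              (m) : A
              (h) : B
              (m) : A
            (p (m) (h) (m)) : A
          (u (p (m) (h) (m))) : B
        (p x_A x_B (u (p (m) (h) (m)))) : ✗ arg 2 at [0, 1, 0, 2, 2] has sort B, expected A
    x_A : A

ill-sorted at position [0, 1, 0, 2, 2]: expected A, got B


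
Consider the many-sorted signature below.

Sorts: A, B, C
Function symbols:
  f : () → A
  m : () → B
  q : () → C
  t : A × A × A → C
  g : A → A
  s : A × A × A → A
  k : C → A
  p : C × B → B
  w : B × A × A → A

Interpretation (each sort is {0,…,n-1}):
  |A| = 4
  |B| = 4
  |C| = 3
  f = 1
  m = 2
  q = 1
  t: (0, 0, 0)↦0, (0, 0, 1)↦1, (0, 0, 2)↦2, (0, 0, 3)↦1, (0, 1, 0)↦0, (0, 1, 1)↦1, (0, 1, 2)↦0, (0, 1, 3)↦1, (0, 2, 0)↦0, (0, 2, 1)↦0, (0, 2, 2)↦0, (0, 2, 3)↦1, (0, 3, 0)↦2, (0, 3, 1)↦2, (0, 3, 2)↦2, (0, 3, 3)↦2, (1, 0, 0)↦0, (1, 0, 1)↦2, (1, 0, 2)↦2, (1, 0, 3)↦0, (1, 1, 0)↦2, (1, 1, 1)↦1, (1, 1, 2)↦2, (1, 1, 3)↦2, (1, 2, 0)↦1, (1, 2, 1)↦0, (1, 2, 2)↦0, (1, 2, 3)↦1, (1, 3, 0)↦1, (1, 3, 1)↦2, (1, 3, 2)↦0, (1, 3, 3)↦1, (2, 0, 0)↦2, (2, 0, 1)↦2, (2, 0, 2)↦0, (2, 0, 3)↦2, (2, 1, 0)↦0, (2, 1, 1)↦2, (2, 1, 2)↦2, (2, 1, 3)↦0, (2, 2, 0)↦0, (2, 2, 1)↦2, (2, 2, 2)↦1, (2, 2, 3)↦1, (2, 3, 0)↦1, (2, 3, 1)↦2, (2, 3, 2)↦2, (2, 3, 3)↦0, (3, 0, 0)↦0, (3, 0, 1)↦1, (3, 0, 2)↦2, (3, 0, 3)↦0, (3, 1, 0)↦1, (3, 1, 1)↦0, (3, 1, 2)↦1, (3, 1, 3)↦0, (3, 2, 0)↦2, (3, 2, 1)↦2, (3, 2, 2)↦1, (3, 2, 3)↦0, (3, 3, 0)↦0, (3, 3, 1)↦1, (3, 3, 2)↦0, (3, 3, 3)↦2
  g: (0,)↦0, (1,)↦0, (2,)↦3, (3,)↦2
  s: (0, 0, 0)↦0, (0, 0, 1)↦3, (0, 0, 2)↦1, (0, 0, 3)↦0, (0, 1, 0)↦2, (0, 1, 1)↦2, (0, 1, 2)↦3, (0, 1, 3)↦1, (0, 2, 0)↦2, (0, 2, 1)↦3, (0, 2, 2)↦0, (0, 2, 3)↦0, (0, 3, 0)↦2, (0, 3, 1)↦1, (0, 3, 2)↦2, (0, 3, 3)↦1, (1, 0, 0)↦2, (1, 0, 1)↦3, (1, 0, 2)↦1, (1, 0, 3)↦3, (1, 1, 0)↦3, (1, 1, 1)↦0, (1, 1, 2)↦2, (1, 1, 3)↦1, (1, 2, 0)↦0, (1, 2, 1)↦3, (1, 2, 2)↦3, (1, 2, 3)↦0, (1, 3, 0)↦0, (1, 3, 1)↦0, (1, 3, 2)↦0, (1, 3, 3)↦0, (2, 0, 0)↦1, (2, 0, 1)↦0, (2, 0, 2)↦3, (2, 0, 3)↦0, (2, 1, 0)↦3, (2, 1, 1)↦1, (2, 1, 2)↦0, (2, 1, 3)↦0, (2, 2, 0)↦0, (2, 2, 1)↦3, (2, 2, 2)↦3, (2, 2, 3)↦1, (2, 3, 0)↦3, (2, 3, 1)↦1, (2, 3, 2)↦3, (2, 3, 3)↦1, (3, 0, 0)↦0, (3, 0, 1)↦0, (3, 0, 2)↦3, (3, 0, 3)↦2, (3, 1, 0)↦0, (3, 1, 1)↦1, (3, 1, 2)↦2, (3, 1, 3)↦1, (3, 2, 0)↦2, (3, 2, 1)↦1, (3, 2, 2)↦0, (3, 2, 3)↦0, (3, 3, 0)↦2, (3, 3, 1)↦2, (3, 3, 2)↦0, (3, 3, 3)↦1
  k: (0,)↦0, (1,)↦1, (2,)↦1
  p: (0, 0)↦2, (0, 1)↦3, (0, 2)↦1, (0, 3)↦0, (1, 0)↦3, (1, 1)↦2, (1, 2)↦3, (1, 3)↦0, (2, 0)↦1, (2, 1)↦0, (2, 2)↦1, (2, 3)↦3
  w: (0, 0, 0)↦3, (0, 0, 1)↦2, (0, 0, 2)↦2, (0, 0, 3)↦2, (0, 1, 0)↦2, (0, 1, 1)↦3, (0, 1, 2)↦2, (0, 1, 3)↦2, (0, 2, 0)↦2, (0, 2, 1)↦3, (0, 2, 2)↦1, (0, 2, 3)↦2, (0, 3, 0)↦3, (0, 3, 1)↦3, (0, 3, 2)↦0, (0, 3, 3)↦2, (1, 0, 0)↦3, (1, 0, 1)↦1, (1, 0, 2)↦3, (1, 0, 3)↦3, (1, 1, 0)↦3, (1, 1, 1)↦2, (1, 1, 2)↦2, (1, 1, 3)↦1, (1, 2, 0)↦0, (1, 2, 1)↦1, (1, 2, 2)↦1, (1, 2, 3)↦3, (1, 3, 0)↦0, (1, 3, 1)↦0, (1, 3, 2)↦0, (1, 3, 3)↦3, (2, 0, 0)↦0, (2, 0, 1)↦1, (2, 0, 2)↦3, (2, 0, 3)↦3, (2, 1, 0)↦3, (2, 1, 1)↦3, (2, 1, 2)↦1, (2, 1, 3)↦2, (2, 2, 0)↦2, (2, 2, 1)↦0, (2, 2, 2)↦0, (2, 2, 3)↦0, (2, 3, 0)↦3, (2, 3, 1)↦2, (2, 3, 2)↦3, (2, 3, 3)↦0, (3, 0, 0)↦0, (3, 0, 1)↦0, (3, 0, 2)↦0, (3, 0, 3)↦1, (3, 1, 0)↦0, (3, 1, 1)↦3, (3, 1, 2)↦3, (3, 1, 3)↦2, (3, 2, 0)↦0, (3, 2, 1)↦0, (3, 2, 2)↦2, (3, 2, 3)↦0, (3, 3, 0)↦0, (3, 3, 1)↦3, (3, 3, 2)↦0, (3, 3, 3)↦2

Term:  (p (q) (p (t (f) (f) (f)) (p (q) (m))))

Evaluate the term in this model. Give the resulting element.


  q = 1
  f = 1
  f = 1
  f = 1
  (t (f) (f) (f)) = t(1, 1, 1) = 1
  q = 1
  m = 2
  (p (q) (m)) = p(1, 2) = 3
  (p (t (f) (f) (f)) (p (q) (m))) = p(1, 3) = 0
  (p (q) (p (t (f) (f) (f)) (p (q) (m)))) = p(1, 0) = 3

value = 3
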